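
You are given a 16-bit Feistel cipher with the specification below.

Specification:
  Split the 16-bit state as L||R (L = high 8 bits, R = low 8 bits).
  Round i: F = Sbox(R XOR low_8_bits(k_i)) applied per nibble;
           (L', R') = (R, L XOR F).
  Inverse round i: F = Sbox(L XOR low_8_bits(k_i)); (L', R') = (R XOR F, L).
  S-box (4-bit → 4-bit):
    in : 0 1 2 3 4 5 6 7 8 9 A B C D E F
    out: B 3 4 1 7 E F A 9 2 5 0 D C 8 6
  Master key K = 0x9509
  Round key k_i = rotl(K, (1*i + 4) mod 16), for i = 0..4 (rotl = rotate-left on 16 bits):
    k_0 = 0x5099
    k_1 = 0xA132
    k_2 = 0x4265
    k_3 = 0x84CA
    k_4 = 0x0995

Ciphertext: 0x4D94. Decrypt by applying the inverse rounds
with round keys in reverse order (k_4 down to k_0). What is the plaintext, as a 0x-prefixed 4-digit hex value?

s_0 = ciphertext = 0x4D94
s_1 = InvRound(s_0, k_4) = 0x5D4D
s_2 = InvRound(s_1, k_3) = 0x675D
s_3 = InvRound(s_2, k_2) = 0xE967
s_4 = InvRound(s_3, k_1) = 0xA7E9
s_5 = InvRound(s_4, k_0) = 0xF1A7

0xF1A7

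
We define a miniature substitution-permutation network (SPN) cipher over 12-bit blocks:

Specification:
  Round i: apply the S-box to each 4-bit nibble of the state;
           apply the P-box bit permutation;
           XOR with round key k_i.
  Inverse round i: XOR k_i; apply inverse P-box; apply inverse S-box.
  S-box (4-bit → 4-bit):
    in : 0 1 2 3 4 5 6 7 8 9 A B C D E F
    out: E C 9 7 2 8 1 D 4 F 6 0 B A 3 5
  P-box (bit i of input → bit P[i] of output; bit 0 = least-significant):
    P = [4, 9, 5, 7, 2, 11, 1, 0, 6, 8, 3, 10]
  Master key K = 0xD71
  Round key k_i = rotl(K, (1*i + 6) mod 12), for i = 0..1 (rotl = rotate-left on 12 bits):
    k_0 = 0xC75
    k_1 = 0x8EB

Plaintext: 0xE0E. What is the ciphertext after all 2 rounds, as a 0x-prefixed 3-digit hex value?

0xCB6

s_0 = plaintext = 0xE0E
s_1 = Round(s_0, k_0) = 0x726
s_2 = Round(s_1, k_1) = 0xCB6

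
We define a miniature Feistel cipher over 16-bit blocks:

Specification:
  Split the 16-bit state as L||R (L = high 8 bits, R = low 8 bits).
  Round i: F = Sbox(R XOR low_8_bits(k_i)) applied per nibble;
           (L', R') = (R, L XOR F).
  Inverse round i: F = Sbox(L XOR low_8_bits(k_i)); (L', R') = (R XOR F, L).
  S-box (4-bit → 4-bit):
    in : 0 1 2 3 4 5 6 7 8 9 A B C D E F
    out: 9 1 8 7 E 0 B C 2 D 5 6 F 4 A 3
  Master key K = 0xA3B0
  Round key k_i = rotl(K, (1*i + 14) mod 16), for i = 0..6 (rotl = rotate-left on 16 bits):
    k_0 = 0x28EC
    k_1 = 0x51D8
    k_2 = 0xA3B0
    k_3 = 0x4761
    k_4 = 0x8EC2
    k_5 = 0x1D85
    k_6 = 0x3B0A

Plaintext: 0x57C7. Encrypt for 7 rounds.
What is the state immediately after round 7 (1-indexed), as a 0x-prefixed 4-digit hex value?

0x0DCA

s_0 = plaintext = 0x57C7
s_1 = Round(s_0, k_0) = 0xC7D1
s_2 = Round(s_1, k_1) = 0xD15A
s_3 = Round(s_2, k_2) = 0x5A74
s_4 = Round(s_3, k_3) = 0x744A
s_5 = Round(s_4, k_4) = 0x4A56
s_6 = Round(s_5, k_5) = 0x560D
s_7 = Round(s_6, k_6) = 0x0DCA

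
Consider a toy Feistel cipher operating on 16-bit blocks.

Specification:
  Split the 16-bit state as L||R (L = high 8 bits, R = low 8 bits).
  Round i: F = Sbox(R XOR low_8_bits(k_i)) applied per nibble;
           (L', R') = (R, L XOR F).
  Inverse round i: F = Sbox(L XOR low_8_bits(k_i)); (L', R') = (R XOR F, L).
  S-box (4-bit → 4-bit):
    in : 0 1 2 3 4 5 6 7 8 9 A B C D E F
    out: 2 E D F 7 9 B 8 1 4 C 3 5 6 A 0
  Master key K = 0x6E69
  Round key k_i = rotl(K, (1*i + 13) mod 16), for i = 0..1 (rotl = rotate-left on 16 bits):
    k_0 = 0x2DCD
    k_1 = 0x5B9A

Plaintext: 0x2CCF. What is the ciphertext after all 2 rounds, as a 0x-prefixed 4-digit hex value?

0x018C

s_0 = plaintext = 0x2CCF
s_1 = Round(s_0, k_0) = 0xCF01
s_2 = Round(s_1, k_1) = 0x018C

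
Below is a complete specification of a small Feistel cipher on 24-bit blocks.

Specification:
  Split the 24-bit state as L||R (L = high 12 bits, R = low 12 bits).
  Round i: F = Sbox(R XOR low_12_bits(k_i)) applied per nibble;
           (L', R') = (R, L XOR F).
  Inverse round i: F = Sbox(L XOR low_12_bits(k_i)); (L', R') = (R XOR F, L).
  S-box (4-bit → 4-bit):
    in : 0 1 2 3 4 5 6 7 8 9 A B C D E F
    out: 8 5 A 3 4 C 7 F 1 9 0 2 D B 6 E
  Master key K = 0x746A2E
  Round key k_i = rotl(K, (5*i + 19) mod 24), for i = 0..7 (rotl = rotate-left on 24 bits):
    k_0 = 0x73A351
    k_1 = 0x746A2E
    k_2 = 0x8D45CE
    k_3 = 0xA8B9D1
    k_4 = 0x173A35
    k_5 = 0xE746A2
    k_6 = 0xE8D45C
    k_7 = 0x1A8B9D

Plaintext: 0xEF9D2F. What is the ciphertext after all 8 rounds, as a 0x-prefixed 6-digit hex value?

0x96CFB0

s_0 = plaintext = 0xEF9D2F
s_1 = Round(s_0, k_0) = 0xD2F80F
s_2 = Round(s_1, k_1) = 0x80F78A
s_3 = Round(s_2, k_2) = 0x78A24B
s_4 = Round(s_3, k_3) = 0x24B51A
s_5 = Round(s_4, k_4) = 0x51ACE5
s_6 = Round(s_5, k_5) = 0xCE5555
s_7 = Round(s_6, k_6) = 0x55596C
s_8 = Round(s_7, k_7) = 0x96CFB0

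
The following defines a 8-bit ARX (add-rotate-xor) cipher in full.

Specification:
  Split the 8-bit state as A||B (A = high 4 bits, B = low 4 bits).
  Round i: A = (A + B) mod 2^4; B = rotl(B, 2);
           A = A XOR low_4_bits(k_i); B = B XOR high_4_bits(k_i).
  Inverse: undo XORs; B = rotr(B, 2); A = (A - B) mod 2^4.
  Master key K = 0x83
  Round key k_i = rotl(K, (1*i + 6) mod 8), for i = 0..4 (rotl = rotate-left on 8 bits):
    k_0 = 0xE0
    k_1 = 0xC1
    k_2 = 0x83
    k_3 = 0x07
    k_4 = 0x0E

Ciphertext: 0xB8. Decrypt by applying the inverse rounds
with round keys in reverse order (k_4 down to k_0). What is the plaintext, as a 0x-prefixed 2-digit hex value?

s_0 = ciphertext = 0xB8
s_1 = InvRound(s_0, k_4) = 0x32
s_2 = InvRound(s_1, k_3) = 0xC8
s_3 = InvRound(s_2, k_2) = 0xF0
s_4 = InvRound(s_3, k_1) = 0xB3
s_5 = InvRound(s_4, k_0) = 0x47

0x47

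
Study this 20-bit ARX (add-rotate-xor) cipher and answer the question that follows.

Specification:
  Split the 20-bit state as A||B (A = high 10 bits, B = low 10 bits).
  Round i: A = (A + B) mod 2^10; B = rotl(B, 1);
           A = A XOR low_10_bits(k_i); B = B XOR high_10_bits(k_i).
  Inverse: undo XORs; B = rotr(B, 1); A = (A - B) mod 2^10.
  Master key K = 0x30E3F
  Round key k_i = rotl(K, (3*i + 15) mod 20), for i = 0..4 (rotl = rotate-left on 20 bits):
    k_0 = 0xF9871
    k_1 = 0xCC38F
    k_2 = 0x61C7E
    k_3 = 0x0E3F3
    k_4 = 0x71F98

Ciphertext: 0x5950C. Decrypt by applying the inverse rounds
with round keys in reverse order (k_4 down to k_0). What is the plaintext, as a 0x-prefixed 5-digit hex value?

0x5D5EA

s_0 = ciphertext = 0x5950C
s_1 = InvRound(s_0, k_4) = 0x26265
s_2 = InvRound(s_1, k_3) = 0x0F72E
s_3 = InvRound(s_2, k_2) = 0x3BF54
s_4 = InvRound(s_3, k_1) = 0xCB832
s_5 = InvRound(s_4, k_0) = 0x5D5EA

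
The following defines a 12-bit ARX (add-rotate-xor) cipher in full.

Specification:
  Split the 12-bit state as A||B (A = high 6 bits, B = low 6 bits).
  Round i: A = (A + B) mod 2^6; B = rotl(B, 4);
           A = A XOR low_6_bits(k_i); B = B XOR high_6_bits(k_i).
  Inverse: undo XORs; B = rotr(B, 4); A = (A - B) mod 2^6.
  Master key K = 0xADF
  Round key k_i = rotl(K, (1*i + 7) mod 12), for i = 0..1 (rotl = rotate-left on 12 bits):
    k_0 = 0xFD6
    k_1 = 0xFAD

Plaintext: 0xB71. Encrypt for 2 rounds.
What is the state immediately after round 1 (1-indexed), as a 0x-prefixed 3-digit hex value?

s_0 = plaintext = 0xB71
s_1 = Round(s_0, k_0) = 0x223
s_2 = Round(s_1, k_1) = 0x186

0x223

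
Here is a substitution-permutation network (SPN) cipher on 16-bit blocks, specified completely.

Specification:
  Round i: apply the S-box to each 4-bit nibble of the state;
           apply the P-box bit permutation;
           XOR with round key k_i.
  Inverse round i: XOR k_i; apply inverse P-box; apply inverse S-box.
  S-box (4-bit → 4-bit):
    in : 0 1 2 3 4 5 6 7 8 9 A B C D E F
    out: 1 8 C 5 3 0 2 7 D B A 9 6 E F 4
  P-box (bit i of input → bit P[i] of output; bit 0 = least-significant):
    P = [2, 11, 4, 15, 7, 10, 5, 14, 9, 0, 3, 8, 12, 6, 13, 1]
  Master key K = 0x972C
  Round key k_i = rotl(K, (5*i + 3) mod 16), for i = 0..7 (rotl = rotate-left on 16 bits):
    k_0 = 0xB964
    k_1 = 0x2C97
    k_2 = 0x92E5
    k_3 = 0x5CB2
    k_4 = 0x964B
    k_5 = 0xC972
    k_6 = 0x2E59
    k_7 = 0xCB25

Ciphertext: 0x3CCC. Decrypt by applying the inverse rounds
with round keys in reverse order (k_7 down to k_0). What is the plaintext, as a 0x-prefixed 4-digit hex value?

0xB6DD

s_0 = ciphertext = 0x3CCC
s_1 = InvRound(s_0, k_7) = 0x7EE1
s_2 = InvRound(s_1, k_6) = 0x0F8F
s_3 = InvRound(s_2, k_5) = 0x67E8
s_4 = InvRound(s_3, k_4) = 0x8A81
s_5 = InvRound(s_4, k_3) = 0xB4D2
s_6 = InvRound(s_5, k_2) = 0x24C3
s_7 = InvRound(s_6, k_1) = 0x6557
s_8 = InvRound(s_7, k_0) = 0xB6DD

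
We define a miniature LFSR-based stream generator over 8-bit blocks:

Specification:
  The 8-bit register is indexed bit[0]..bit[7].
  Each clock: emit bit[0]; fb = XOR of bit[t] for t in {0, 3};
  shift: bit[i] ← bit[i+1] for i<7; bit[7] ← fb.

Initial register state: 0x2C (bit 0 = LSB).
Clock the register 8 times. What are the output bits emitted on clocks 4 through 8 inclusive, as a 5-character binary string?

reg_0 = 0x2C
clock 1: out=0, reg = 0x96
clock 2: out=0, reg = 0x4B
clock 3: out=1, reg = 0x25
clock 4: out=1, reg = 0x92
clock 5: out=0, reg = 0x49
clock 6: out=1, reg = 0x24
clock 7: out=0, reg = 0x12
clock 8: out=0, reg = 0x09

10100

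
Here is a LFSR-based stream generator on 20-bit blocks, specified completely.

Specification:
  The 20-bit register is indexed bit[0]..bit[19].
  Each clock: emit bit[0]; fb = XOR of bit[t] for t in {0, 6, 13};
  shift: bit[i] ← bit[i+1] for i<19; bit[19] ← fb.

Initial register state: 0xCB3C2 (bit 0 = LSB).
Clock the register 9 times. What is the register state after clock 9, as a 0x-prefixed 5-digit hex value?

reg_0 = 0xCB3C2
clock 1: out=0, reg = 0x659E1
clock 2: out=1, reg = 0x32CF0
clock 3: out=0, reg = 0x19678
clock 4: out=0, reg = 0x8CB3C
clock 5: out=0, reg = 0x4659E
clock 6: out=0, reg = 0xA32CF
clock 7: out=1, reg = 0xD1967
clock 8: out=1, reg = 0x68CB3
clock 9: out=1, reg = 0xB4659

0xB4659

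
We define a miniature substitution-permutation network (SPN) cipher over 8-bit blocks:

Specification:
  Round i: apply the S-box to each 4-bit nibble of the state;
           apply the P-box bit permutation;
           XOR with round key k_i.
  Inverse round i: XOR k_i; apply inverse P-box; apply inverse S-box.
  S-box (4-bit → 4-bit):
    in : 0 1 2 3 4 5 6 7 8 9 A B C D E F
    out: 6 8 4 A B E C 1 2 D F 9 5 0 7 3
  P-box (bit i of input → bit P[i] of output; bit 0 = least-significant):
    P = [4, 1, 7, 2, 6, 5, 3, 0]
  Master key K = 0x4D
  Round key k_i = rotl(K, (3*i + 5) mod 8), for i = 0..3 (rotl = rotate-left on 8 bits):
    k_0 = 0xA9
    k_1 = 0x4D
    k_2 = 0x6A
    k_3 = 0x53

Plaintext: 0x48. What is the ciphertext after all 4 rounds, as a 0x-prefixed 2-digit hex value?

0xDD

s_0 = plaintext = 0x48
s_1 = Round(s_0, k_0) = 0xCA
s_2 = Round(s_1, k_1) = 0x93
s_3 = Round(s_2, k_2) = 0x25
s_4 = Round(s_3, k_3) = 0xDD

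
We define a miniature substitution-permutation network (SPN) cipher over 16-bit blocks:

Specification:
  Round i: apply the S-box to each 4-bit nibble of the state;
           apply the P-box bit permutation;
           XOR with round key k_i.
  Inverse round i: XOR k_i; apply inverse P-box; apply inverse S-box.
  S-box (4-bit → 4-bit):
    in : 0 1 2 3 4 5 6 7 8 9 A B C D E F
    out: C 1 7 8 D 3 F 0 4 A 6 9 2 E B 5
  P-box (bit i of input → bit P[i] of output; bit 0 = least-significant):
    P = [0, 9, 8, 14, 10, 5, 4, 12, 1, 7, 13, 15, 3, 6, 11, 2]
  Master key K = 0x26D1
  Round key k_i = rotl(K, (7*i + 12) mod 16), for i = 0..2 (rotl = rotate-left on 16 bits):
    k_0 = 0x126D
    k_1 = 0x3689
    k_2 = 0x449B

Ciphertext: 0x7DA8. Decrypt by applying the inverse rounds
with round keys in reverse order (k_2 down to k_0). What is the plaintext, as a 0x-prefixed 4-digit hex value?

0x935E

s_0 = ciphertext = 0x7DA8
s_1 = InvRound(s_0, k_2) = 0x8FDF
s_2 = InvRound(s_1, k_1) = 0xD408
s_3 = InvRound(s_2, k_0) = 0x935E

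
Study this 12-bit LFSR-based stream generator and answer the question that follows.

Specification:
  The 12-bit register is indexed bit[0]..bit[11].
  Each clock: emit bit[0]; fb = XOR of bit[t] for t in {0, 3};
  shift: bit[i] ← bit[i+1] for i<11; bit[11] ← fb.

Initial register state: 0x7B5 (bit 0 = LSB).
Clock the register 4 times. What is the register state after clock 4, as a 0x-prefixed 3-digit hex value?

0x37B

reg_0 = 0x7B5
clock 1: out=1, reg = 0xBDA
clock 2: out=0, reg = 0xDED
clock 3: out=1, reg = 0x6F6
clock 4: out=0, reg = 0x37B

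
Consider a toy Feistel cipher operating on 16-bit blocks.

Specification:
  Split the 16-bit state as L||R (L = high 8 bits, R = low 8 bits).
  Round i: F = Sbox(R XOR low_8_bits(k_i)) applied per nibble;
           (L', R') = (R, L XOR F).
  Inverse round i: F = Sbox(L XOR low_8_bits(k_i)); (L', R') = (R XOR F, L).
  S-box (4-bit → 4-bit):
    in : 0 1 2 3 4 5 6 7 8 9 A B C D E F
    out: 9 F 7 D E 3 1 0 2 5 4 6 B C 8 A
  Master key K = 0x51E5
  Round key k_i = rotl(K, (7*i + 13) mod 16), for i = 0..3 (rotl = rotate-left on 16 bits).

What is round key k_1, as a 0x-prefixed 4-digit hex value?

K = 0x51E5
k_0 = rotl(K, (7*0+13) mod 16) = rotl(K, 13) = 0xAA3C
k_1 = rotl(K, (7*1+13) mod 16) = rotl(K, 4) = 0x1E55

0x1E55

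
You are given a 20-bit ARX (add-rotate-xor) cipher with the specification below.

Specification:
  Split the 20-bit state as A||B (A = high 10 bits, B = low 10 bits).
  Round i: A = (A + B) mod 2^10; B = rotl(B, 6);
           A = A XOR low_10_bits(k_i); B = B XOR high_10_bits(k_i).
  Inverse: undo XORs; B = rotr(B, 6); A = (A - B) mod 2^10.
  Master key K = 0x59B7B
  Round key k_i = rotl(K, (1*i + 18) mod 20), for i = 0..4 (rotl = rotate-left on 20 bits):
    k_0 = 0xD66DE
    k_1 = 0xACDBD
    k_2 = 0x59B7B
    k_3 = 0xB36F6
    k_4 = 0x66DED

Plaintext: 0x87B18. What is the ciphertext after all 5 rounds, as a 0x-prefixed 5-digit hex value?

s_0 = plaintext = 0x87B18
s_1 = Round(s_0, k_0) = 0xFA168
s_2 = Round(s_1, k_1) = 0x3B4A5
s_3 = Round(s_2, k_2) = 0xBA42C
s_4 = Round(s_3, k_3) = 0x78DCF
s_5 = Round(s_4, k_4) = 0x97E47

0x97E47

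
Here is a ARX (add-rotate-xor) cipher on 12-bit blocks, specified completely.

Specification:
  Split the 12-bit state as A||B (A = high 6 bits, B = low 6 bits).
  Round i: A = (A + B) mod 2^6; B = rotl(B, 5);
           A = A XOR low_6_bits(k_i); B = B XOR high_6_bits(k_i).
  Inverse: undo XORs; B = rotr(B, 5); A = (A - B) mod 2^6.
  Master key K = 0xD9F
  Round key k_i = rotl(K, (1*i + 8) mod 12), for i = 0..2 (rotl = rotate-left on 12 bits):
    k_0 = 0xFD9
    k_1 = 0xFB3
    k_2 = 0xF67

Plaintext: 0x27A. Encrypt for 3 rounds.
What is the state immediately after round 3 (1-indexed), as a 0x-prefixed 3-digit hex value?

0x64A

s_0 = plaintext = 0x27A
s_1 = Round(s_0, k_0) = 0x6A2
s_2 = Round(s_1, k_1) = 0x3EF
s_3 = Round(s_2, k_2) = 0x64A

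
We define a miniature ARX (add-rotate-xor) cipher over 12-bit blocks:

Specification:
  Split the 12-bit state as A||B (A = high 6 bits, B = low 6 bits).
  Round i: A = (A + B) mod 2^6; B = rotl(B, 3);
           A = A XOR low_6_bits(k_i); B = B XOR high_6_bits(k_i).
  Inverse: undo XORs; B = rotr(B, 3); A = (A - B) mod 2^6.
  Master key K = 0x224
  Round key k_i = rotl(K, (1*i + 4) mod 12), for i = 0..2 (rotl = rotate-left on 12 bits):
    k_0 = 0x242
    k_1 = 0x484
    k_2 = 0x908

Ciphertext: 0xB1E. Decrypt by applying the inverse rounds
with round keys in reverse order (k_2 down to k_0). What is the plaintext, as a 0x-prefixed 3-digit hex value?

s_0 = ciphertext = 0xB1E
s_1 = InvRound(s_0, k_2) = 0x357
s_2 = InvRound(s_1, k_1) = 0x868
s_3 = InvRound(s_2, k_0) = 0x5CC

0x5CC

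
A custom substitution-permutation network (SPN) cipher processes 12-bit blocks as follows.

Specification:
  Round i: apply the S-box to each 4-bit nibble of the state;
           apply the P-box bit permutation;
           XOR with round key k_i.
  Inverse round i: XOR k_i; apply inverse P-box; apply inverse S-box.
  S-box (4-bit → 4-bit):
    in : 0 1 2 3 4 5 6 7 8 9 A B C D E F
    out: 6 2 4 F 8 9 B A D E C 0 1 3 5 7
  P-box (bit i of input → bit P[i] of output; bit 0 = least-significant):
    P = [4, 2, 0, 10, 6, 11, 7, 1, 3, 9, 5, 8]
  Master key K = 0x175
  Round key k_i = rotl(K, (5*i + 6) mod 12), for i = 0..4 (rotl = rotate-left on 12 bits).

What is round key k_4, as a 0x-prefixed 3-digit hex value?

K = 0x175
k_0 = rotl(K, (5*0+6) mod 12) = rotl(K, 6) = 0xD45
k_1 = rotl(K, (5*1+6) mod 12) = rotl(K, 11) = 0x8BA
k_2 = rotl(K, (5*2+6) mod 12) = rotl(K, 4) = 0x751
k_3 = rotl(K, (5*3+6) mod 12) = rotl(K, 9) = 0xA2E
k_4 = rotl(K, (5*4+6) mod 12) = rotl(K, 2) = 0x5D4

0x5D4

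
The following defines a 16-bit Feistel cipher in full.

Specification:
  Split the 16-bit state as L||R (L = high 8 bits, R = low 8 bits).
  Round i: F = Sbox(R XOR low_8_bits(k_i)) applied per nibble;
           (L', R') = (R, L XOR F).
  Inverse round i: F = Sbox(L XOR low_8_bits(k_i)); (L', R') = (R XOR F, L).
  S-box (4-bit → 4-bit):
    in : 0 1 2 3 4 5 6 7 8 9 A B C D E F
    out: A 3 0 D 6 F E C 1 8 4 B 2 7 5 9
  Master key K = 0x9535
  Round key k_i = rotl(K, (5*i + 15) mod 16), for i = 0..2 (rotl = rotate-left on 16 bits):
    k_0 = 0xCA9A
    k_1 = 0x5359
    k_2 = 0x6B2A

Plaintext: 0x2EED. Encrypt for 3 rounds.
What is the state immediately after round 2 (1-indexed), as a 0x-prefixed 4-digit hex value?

0xE256

s_0 = plaintext = 0x2EED
s_1 = Round(s_0, k_0) = 0xEDE2
s_2 = Round(s_1, k_1) = 0xE256
s_3 = Round(s_2, k_2) = 0x5620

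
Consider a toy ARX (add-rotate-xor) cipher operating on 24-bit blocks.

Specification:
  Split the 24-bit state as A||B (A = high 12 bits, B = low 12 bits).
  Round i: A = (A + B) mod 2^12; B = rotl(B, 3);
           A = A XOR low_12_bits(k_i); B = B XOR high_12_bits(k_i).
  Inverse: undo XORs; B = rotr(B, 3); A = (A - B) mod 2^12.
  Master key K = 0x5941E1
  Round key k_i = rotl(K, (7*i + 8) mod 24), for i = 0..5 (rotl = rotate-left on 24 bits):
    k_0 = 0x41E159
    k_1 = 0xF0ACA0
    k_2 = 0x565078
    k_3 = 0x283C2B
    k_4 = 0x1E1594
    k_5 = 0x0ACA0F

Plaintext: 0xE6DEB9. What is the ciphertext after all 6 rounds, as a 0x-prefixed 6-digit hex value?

0xDBB440

s_0 = plaintext = 0xE6DEB9
s_1 = Round(s_0, k_0) = 0xC7F1D1
s_2 = Round(s_1, k_1) = 0x2F0182
s_3 = Round(s_2, k_2) = 0x40A975
s_4 = Round(s_3, k_3) = 0x15492F
s_5 = Round(s_4, k_4) = 0xF1789D
s_6 = Round(s_5, k_5) = 0xDBB440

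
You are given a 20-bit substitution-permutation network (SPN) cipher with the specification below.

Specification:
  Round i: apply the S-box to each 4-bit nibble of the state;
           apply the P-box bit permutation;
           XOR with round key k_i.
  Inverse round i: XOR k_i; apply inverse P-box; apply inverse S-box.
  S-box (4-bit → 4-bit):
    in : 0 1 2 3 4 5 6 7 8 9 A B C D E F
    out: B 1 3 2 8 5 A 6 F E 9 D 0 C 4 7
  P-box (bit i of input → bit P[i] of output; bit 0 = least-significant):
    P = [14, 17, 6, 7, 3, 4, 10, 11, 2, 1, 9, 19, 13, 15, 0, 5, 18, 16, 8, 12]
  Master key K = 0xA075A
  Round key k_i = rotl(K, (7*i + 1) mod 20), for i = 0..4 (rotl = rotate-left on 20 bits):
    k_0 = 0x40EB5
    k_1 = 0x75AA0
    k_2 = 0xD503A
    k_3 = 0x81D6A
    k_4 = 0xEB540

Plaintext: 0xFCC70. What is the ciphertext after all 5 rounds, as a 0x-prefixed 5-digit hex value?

s_0 = plaintext = 0xFCC70
s_1 = Round(s_0, k_0) = 0x34B25
s_2 = Round(s_1, k_1) = 0xE18DC
s_3 = Round(s_2, k_2) = 0x57F3C
s_4 = Round(s_3, k_3) = 0xC9E7D
s_5 = Round(s_4, k_4) = 0xE33B1

0xE33B1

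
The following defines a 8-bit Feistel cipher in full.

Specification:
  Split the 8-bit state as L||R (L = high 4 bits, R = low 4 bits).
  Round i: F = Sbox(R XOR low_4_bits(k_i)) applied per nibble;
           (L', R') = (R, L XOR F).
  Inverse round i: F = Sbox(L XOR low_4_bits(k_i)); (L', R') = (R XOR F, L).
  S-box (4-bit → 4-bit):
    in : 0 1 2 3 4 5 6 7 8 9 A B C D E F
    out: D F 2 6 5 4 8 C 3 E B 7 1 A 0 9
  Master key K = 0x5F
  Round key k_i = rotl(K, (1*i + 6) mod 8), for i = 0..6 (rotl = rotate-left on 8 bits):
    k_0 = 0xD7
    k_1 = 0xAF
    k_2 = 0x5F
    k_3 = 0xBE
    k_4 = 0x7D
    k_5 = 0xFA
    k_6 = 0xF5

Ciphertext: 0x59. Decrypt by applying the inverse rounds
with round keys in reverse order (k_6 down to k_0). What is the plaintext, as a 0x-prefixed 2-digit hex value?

0xA1

s_0 = ciphertext = 0x59
s_1 = InvRound(s_0, k_6) = 0x45
s_2 = InvRound(s_1, k_5) = 0x54
s_3 = InvRound(s_2, k_4) = 0x75
s_4 = InvRound(s_3, k_3) = 0xB7
s_5 = InvRound(s_4, k_2) = 0x2B
s_6 = InvRound(s_5, k_1) = 0x12
s_7 = InvRound(s_6, k_0) = 0xA1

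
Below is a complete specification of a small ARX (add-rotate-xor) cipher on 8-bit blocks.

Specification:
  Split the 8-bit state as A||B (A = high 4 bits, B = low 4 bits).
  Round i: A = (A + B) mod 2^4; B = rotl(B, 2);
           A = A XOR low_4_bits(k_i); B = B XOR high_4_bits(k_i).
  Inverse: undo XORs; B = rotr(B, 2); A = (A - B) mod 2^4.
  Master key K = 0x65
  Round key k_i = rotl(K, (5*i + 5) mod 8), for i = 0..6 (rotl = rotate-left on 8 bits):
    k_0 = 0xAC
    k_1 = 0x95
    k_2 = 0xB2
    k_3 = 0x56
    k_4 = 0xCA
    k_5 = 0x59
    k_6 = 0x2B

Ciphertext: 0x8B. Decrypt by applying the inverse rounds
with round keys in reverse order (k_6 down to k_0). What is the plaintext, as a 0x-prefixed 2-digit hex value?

s_0 = ciphertext = 0x8B
s_1 = InvRound(s_0, k_6) = 0xD6
s_2 = InvRound(s_1, k_5) = 0x8C
s_3 = InvRound(s_2, k_4) = 0x20
s_4 = InvRound(s_3, k_3) = 0xF5
s_5 = InvRound(s_4, k_2) = 0x2B
s_6 = InvRound(s_5, k_1) = 0xF8
s_7 = InvRound(s_6, k_0) = 0xB8

0xB8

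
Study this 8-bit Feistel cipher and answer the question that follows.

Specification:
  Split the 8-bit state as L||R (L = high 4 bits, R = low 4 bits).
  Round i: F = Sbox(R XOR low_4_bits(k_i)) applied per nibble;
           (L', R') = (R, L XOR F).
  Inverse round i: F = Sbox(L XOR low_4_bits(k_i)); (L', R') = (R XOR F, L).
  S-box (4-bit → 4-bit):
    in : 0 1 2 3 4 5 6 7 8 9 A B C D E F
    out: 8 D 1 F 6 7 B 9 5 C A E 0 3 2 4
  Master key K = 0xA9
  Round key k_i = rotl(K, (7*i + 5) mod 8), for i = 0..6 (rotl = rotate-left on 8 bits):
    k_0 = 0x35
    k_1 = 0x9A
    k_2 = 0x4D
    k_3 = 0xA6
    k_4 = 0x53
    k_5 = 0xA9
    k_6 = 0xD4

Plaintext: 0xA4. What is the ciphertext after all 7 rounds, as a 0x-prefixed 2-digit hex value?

0xB3

s_0 = plaintext = 0xA4
s_1 = Round(s_0, k_0) = 0x47
s_2 = Round(s_1, k_1) = 0x77
s_3 = Round(s_2, k_2) = 0x7D
s_4 = Round(s_3, k_3) = 0xD9
s_5 = Round(s_4, k_4) = 0x97
s_6 = Round(s_5, k_5) = 0x7B
s_7 = Round(s_6, k_6) = 0xB3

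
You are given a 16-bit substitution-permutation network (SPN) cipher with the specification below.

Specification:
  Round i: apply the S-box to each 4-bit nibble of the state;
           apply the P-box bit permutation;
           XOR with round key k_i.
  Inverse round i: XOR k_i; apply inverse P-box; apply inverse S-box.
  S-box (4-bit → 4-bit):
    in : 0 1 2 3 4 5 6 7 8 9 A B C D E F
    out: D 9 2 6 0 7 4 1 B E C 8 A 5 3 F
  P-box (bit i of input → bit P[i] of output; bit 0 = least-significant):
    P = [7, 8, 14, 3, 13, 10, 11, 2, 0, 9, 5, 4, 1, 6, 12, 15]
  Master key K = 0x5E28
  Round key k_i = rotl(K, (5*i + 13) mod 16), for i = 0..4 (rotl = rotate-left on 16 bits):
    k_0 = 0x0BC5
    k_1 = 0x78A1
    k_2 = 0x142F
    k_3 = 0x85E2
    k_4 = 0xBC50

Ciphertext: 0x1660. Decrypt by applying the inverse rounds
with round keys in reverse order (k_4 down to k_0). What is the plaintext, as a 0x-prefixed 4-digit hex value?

0xB9D1

s_0 = ciphertext = 0x1660
s_1 = InvRound(s_0, k_4) = 0xB9D4
s_2 = InvRound(s_1, k_3) = 0xDAF4
s_3 = InvRound(s_2, k_2) = 0x8830
s_4 = InvRound(s_3, k_1) = 0xA17D
s_5 = InvRound(s_4, k_0) = 0xB9D1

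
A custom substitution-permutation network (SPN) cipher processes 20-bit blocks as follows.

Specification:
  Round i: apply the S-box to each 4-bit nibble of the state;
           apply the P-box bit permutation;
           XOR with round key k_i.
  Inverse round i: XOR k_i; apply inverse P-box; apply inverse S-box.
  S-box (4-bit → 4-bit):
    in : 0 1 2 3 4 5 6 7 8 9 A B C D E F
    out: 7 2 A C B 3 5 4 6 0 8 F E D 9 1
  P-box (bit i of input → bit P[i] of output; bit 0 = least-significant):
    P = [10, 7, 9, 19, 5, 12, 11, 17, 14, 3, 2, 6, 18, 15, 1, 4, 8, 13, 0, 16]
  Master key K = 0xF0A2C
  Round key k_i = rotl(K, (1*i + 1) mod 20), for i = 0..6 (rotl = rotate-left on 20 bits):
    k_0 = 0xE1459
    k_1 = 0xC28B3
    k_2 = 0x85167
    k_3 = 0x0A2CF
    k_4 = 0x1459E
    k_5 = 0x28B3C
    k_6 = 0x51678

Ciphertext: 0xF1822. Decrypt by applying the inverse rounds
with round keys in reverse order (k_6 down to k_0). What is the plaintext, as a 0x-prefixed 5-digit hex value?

0xAA810

s_0 = ciphertext = 0xF1822
s_1 = InvRound(s_0, k_6) = 0x9323D
s_2 = InvRound(s_1, k_5) = 0xB19CA
s_3 = InvRound(s_2, k_4) = 0x9ADCE
s_4 = InvRound(s_3, k_3) = 0xD997D
s_5 = InvRound(s_4, k_2) = 0xAB579
s_6 = InvRound(s_5, k_1) = 0xF02C5
s_7 = InvRound(s_6, k_0) = 0xAA810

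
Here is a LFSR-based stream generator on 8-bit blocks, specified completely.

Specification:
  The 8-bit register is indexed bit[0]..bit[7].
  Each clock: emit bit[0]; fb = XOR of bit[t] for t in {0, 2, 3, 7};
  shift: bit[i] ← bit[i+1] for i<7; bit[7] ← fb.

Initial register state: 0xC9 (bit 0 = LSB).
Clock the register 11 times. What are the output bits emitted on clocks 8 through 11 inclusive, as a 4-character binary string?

reg_0 = 0xC9
clock 1: out=1, reg = 0xE4
clock 2: out=0, reg = 0x72
clock 3: out=0, reg = 0x39
clock 4: out=1, reg = 0x1C
clock 5: out=0, reg = 0x0E
clock 6: out=0, reg = 0x07
clock 7: out=1, reg = 0x03
clock 8: out=1, reg = 0x81
clock 9: out=1, reg = 0x40
clock 10: out=0, reg = 0x20
clock 11: out=0, reg = 0x10

1100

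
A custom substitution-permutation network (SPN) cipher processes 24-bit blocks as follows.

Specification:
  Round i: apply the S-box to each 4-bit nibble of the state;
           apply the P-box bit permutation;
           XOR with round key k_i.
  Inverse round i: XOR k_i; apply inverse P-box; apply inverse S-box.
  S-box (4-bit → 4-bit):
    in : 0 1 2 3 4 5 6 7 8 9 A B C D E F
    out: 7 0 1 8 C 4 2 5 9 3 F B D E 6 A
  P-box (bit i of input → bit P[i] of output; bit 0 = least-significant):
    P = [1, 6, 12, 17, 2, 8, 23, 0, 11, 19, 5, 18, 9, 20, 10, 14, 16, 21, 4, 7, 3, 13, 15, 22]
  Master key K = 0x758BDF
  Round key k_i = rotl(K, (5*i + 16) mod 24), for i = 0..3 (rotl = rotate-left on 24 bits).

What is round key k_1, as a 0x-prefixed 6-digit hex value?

0xEEB17B

K = 0x758BDF
k_0 = rotl(K, (5*0+16) mod 24) = rotl(K, 16) = 0xDF758B
k_1 = rotl(K, (5*1+16) mod 24) = rotl(K, 21) = 0xEEB17B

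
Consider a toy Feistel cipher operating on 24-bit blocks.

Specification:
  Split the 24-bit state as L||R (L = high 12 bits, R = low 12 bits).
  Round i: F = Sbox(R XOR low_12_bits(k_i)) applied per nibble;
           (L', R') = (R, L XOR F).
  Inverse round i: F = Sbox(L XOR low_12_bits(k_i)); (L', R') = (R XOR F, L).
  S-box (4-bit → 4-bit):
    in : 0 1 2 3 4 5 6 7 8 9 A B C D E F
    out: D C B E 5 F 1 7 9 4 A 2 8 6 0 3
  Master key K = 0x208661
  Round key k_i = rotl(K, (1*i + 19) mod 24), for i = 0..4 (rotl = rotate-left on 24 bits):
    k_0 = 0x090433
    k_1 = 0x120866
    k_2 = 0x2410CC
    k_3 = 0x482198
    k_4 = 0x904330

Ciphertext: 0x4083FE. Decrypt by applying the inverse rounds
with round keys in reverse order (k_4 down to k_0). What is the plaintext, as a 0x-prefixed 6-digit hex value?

0x504B0A

s_0 = ciphertext = 0x4083FE
s_1 = InvRound(s_0, k_4) = 0x417408
s_2 = InvRound(s_1, k_3) = 0xB9B417
s_3 = InvRound(s_2, k_2) = 0x6E0B9B
s_4 = InvRound(s_3, k_1) = 0xB0A6E0
s_5 = InvRound(s_4, k_0) = 0x504B0A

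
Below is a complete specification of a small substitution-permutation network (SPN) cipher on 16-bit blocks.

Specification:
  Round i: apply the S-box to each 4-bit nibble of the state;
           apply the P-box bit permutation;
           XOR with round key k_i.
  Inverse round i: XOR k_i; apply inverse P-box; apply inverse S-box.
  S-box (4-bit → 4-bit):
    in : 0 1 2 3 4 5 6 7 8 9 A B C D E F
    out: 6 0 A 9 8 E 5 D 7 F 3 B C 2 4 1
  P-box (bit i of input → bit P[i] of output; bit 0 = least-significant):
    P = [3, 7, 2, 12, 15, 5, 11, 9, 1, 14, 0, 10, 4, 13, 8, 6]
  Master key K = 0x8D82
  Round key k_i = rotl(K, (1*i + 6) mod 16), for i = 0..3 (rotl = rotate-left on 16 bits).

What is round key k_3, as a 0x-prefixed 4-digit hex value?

0x051B

K = 0x8D82
k_0 = rotl(K, (1*0+6) mod 16) = rotl(K, 6) = 0x60A3
k_1 = rotl(K, (1*1+6) mod 16) = rotl(K, 7) = 0xC146
k_2 = rotl(K, (1*2+6) mod 16) = rotl(K, 8) = 0x828D
k_3 = rotl(K, (1*3+6) mod 16) = rotl(K, 9) = 0x051B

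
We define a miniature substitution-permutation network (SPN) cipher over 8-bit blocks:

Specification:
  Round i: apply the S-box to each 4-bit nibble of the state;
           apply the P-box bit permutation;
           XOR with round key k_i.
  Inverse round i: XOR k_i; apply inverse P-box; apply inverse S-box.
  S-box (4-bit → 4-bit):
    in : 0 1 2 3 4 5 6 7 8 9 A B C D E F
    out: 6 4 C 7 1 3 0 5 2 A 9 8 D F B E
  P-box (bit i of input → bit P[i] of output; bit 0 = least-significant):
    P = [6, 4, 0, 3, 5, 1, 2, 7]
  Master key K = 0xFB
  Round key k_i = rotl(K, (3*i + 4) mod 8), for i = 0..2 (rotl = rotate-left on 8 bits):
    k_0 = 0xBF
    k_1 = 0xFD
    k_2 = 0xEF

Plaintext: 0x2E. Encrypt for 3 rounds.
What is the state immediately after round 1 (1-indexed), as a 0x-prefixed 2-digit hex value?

0x63

s_0 = plaintext = 0x2E
s_1 = Round(s_0, k_0) = 0x63
s_2 = Round(s_1, k_1) = 0xAC
s_3 = Round(s_2, k_2) = 0x06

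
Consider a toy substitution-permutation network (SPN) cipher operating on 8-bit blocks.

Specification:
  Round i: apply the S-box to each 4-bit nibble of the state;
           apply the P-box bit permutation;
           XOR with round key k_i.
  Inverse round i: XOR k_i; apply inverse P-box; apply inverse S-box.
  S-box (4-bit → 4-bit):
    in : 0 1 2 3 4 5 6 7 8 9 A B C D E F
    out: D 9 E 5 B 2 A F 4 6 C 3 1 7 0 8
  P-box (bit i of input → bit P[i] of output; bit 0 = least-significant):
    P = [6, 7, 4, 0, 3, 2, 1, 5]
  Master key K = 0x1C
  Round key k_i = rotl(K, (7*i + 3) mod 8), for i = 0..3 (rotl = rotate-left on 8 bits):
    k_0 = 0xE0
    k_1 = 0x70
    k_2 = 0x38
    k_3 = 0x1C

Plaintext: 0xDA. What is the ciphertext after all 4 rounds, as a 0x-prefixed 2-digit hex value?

s_0 = plaintext = 0xDA
s_1 = Round(s_0, k_0) = 0xFF
s_2 = Round(s_1, k_1) = 0x51
s_3 = Round(s_2, k_2) = 0x7D
s_4 = Round(s_3, k_3) = 0xE2

0xE2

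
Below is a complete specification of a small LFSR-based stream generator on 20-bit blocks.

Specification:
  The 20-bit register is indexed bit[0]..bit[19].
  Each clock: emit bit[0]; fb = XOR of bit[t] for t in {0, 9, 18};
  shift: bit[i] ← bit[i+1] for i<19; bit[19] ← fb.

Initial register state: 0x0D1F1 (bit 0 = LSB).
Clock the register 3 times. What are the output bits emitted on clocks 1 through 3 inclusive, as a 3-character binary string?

reg_0 = 0x0D1F1
clock 1: out=1, reg = 0x868F8
clock 2: out=0, reg = 0x4347C
clock 3: out=0, reg = 0xA1A3E

100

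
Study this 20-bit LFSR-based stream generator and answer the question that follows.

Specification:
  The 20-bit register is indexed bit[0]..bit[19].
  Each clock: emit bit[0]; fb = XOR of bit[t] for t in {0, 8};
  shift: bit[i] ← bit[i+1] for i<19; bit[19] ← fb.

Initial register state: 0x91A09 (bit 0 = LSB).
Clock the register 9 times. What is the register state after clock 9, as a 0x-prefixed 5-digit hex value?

0x89C8D

reg_0 = 0x91A09
clock 1: out=1, reg = 0xC8D04
clock 2: out=0, reg = 0xE4682
clock 3: out=0, reg = 0x72341
clock 4: out=1, reg = 0x391A0
clock 5: out=0, reg = 0x9C8D0
clock 6: out=0, reg = 0x4E468
clock 7: out=0, reg = 0x27234
clock 8: out=0, reg = 0x1391A
clock 9: out=0, reg = 0x89C8D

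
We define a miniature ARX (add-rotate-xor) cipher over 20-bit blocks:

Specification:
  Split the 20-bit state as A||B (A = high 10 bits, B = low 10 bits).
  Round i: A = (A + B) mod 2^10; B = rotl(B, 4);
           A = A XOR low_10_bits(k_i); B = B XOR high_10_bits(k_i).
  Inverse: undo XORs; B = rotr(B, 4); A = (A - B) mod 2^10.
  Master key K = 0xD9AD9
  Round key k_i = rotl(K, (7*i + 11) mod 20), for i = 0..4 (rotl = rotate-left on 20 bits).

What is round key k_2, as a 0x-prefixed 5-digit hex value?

K = 0xD9AD9
k_0 = rotl(K, (7*0+11) mod 20) = rotl(K, 11) = 0x6CECD
k_1 = rotl(K, (7*1+11) mod 20) = rotl(K, 18) = 0x766B6
k_2 = rotl(K, (7*2+11) mod 20) = rotl(K, 5) = 0x35B3B

0x35B3B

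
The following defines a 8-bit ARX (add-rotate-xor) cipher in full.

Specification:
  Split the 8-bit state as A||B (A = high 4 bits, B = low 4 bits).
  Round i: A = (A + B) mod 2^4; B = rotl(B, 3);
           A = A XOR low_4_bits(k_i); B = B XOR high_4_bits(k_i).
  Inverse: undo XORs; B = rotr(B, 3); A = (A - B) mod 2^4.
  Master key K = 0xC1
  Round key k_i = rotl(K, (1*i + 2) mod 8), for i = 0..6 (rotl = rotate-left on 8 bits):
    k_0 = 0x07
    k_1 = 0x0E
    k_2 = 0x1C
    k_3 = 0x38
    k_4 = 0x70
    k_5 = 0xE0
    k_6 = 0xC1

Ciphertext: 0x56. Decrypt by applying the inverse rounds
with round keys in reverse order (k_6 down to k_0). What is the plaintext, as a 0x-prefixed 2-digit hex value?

s_0 = ciphertext = 0x56
s_1 = InvRound(s_0, k_6) = 0xF5
s_2 = InvRound(s_1, k_5) = 0x87
s_3 = InvRound(s_2, k_4) = 0x80
s_4 = InvRound(s_3, k_3) = 0xA6
s_5 = InvRound(s_4, k_2) = 0x8E
s_6 = InvRound(s_5, k_1) = 0x9D
s_7 = InvRound(s_6, k_0) = 0x3B

0x3B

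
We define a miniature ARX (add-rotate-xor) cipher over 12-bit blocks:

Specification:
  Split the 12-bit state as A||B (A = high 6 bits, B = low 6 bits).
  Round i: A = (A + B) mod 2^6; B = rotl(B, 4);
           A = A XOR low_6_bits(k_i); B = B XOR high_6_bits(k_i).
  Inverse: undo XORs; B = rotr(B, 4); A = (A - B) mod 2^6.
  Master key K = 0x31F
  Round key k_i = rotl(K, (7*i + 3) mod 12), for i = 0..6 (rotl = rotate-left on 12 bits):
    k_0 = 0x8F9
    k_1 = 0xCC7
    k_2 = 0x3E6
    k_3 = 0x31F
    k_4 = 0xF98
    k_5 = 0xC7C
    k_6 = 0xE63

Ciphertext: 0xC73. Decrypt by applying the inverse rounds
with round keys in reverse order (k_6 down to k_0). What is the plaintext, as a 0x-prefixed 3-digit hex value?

0x3FB

s_0 = ciphertext = 0xC73
s_1 = InvRound(s_0, k_6) = 0xAA8
s_2 = InvRound(s_1, k_5) = 0xC65
s_3 = InvRound(s_2, k_4) = 0xF2D
s_4 = InvRound(s_3, k_3) = 0x746
s_5 = InvRound(s_4, k_2) = 0x5E4
s_6 = InvRound(s_5, k_1) = 0xCDD
s_7 = InvRound(s_6, k_0) = 0x3FB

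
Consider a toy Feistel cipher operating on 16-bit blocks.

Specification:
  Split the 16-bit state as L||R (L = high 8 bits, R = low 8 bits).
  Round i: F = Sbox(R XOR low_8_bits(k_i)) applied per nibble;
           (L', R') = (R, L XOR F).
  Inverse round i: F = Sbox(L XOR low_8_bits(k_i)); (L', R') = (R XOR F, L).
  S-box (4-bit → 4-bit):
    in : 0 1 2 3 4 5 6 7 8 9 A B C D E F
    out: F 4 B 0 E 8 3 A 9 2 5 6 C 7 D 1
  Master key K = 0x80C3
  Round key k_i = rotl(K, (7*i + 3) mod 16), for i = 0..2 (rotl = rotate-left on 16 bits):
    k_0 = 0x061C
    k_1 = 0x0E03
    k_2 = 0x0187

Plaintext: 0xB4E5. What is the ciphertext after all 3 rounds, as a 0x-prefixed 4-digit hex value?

0xBDA3

s_0 = plaintext = 0xB4E5
s_1 = Round(s_0, k_0) = 0xE5A6
s_2 = Round(s_1, k_1) = 0xA6BD
s_3 = Round(s_2, k_2) = 0xBDA3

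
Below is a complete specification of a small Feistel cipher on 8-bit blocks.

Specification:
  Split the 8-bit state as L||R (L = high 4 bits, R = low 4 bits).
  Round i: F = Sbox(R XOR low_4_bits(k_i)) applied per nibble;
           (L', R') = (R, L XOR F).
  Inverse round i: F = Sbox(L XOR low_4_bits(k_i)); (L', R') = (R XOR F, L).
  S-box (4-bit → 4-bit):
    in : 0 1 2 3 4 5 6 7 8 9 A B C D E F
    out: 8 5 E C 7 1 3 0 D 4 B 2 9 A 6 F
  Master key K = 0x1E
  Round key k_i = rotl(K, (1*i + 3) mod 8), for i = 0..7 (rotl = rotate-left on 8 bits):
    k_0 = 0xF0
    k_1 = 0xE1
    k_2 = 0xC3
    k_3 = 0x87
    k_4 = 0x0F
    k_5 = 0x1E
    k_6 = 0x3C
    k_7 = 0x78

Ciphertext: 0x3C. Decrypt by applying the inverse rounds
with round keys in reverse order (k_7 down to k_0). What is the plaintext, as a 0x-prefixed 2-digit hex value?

s_0 = ciphertext = 0x3C
s_1 = InvRound(s_0, k_7) = 0xE3
s_2 = InvRound(s_1, k_6) = 0xDE
s_3 = InvRound(s_2, k_5) = 0x2D
s_4 = InvRound(s_3, k_4) = 0x72
s_5 = InvRound(s_4, k_3) = 0xA7
s_6 = InvRound(s_5, k_2) = 0x3A
s_7 = InvRound(s_6, k_1) = 0x43
s_8 = InvRound(s_7, k_0) = 0x44

0x44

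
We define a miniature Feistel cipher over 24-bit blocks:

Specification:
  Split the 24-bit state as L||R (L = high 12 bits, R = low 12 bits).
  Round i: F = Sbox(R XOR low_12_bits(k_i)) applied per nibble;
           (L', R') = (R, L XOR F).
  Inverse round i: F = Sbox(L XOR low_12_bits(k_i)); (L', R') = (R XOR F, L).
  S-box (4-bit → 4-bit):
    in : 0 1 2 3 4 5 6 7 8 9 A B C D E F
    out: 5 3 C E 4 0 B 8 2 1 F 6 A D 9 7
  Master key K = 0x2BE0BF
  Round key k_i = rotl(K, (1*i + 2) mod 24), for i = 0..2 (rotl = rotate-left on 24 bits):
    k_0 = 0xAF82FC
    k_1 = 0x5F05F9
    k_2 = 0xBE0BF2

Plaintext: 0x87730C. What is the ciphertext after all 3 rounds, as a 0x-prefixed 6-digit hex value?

0xA7A820

s_0 = plaintext = 0x87730C
s_1 = Round(s_0, k_0) = 0x30CB02
s_2 = Round(s_1, k_1) = 0xB02A7A
s_3 = Round(s_2, k_2) = 0xA7A820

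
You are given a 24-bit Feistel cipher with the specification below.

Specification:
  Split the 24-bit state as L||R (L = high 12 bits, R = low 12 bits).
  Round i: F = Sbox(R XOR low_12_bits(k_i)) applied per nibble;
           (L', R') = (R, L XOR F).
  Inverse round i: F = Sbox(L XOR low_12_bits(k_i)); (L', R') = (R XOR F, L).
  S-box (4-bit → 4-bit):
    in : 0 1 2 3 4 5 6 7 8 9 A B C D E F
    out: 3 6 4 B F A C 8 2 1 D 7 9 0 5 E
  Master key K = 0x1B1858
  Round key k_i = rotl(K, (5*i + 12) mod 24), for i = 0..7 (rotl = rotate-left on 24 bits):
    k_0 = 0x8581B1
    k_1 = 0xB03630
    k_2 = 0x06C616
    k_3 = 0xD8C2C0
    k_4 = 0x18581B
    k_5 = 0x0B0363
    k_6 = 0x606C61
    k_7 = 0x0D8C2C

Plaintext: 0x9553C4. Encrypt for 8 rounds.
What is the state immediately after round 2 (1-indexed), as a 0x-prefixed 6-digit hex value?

s_0 = plaintext = 0x9553C4
s_1 = Round(s_0, k_0) = 0x3C4DDF
s_2 = Round(s_1, k_1) = 0xDDF49A
s_3 = Round(s_2, k_2) = 0x49A9F6
s_4 = Round(s_3, k_3) = 0x9F6326
s_5 = Round(s_4, k_4) = 0x326E46
s_6 = Round(s_5, k_5) = 0xE4636C
s_7 = Round(s_6, k_6) = 0x36C076
s_8 = Round(s_7, k_7) = 0x076AC1

0xDDF49A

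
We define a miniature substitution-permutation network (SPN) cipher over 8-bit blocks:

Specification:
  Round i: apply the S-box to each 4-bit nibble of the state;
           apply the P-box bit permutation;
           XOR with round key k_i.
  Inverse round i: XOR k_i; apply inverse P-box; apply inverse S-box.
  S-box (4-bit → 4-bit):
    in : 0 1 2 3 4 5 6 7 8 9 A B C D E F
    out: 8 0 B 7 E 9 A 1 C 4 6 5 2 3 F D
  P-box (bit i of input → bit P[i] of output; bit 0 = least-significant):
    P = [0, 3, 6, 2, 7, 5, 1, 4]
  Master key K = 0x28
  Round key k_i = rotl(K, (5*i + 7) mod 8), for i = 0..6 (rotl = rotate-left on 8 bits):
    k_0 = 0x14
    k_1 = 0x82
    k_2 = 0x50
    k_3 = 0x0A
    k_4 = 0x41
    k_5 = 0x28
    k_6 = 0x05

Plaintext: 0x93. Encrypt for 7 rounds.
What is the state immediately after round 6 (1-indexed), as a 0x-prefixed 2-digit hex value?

s_0 = plaintext = 0x93
s_1 = Round(s_0, k_0) = 0x5F
s_2 = Round(s_1, k_1) = 0x57
s_3 = Round(s_2, k_2) = 0xC1
s_4 = Round(s_3, k_3) = 0x2A
s_5 = Round(s_4, k_4) = 0xB9
s_6 = Round(s_5, k_5) = 0xEA
s_7 = Round(s_6, k_6) = 0xFF

0xEA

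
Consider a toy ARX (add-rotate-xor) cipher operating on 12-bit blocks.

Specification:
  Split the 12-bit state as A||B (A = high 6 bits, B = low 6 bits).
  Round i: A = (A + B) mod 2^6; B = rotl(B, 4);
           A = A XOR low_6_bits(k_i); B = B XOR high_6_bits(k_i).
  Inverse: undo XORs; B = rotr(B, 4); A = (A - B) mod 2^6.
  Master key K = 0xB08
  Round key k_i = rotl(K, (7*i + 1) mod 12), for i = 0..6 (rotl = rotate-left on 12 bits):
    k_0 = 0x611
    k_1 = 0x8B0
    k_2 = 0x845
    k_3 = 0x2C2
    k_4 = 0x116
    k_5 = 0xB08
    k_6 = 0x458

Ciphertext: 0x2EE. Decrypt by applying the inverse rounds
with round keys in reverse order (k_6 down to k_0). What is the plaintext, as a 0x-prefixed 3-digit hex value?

0xB56

s_0 = ciphertext = 0x2EE
s_1 = InvRound(s_0, k_6) = 0x53F
s_2 = InvRound(s_1, k_5) = 0x3CD
s_3 = InvRound(s_2, k_4) = 0xD64
s_4 = InvRound(s_3, k_3) = 0xE7E
s_5 = InvRound(s_4, k_2) = 0xFFD
s_6 = InvRound(s_5, k_1) = 0x4BD
s_7 = InvRound(s_6, k_0) = 0xB56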